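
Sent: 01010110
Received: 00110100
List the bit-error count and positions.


XOR: 01100010

3 error(s) at position(s): 1, 2, 6


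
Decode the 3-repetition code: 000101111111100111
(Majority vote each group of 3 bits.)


Groups: 000, 101, 111, 111, 100, 111
Majority votes: 011101

011101


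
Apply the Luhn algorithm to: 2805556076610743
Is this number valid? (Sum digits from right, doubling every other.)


Luhn sum = 59
59 mod 10 = 9

Invalid (Luhn sum mod 10 = 9)


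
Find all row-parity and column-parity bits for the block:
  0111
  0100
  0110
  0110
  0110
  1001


Row parities: 110000
Column parities: 1100

Row P: 110000, Col P: 1100, Corner: 0


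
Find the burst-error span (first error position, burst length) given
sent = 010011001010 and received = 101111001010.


XOR: 111100000000

Burst at position 0, length 4


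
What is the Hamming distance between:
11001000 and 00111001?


XOR: 11110001
Count of 1s: 5

5


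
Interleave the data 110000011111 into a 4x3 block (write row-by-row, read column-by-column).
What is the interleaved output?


Matrix:
  110
  000
  011
  111
Read columns: 100110110011

100110110011


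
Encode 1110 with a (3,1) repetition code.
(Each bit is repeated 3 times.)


Each bit -> 3 copies

111111111000


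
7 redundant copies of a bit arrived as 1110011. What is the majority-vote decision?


Ones: 5 out of 7
Threshold: 4

1 (5/7 voted 1)


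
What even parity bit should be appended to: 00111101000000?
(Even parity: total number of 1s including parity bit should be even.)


Number of 1s in data: 5
Parity bit: 1

1


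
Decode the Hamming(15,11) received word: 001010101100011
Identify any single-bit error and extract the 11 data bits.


Syndrome = 3: error at position 3

Data: 01011100011 (corrected bit 3)


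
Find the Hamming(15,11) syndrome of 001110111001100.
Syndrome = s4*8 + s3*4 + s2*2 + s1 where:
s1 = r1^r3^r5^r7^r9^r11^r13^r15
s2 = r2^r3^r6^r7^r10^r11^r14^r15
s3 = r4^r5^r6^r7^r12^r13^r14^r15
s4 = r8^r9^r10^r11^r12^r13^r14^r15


s1=1, s2=0, s3=1, s4=0

Syndrome = 5 (error at position 5)


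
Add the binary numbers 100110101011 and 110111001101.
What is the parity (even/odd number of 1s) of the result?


100110101011 = 2475
110111001101 = 3533
Sum = 6008 = 1011101111000
1s count = 8

even parity (8 ones in 1011101111000)


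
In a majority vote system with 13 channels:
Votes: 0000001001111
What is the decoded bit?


Ones: 5 out of 13
Threshold: 7

0 (5/13 voted 1)


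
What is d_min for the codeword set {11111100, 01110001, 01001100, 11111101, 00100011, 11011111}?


Comparing all pairs, minimum distance: 1
Can detect 0 errors, correct 0 errors

1


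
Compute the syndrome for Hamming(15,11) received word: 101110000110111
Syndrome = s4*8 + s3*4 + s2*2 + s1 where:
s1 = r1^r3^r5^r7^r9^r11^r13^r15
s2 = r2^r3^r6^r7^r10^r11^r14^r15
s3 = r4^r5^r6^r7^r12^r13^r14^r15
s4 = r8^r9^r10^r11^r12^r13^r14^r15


s1=0, s2=1, s3=1, s4=1

Syndrome = 14 (error at position 14)


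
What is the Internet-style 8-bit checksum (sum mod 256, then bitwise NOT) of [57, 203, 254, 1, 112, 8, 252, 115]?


Sum = 1002 mod 256 = 234
Complement = 21

21


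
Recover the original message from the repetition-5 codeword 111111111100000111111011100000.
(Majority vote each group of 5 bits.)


Groups: 11111, 11111, 00000, 11111, 10111, 00000
Majority votes: 110110

110110


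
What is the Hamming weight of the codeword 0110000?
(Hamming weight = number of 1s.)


Counting 1s in 0110000

2


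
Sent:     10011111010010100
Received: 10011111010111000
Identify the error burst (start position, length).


XOR: 00000000000101100

Burst at position 11, length 4


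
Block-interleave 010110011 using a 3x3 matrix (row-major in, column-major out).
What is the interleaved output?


Matrix:
  010
  110
  011
Read columns: 010111001

010111001


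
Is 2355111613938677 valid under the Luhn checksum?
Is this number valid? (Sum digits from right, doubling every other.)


Luhn sum = 66
66 mod 10 = 6

Invalid (Luhn sum mod 10 = 6)


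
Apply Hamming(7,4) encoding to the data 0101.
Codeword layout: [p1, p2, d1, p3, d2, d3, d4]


Parity bits: p1=0, p2=1, p3=0

0100101


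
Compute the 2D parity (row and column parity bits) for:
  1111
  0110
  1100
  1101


Row parities: 0001
Column parities: 1000

Row P: 0001, Col P: 1000, Corner: 1


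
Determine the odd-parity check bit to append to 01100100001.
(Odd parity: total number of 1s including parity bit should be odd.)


Number of 1s in data: 4
Parity bit: 1

1


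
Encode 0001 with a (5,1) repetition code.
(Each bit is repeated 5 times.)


Each bit -> 5 copies

00000000000000011111


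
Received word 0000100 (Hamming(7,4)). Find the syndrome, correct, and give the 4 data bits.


Syndrome = 5: error at position 5

Data: 0000 (corrected bit 5)


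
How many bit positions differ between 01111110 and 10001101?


XOR: 11110011
Count of 1s: 6

6


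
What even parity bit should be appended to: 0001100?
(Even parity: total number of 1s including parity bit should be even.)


Number of 1s in data: 2
Parity bit: 0

0


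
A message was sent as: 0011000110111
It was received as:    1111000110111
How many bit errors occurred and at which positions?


XOR: 1100000000000

2 error(s) at position(s): 0, 1


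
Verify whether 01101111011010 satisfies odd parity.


Number of 1s: 9

Yes, parity is correct (9 ones)


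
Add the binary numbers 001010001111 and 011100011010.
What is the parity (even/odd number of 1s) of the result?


001010001111 = 655
011100011010 = 1818
Sum = 2473 = 100110101001
1s count = 6

even parity (6 ones in 100110101001)


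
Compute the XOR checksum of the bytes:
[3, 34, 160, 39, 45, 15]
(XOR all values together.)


XOR chain: 3 ^ 34 ^ 160 ^ 39 ^ 45 ^ 15 = 132

132


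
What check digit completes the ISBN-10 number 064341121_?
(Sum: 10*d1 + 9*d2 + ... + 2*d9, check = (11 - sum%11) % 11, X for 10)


Weighted sum: 148
148 mod 11 = 5

Check digit: 6


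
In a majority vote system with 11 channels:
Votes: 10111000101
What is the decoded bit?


Ones: 6 out of 11
Threshold: 6

1 (6/11 voted 1)


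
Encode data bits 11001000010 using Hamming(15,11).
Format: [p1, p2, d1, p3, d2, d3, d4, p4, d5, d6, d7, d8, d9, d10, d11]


Parity bits: p1=1, p2=0, p3=0, p4=0

101010001000010


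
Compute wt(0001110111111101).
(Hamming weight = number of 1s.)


Counting 1s in 0001110111111101

11


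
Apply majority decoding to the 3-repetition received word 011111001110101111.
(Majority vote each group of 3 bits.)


Groups: 011, 111, 001, 110, 101, 111
Majority votes: 110111

110111


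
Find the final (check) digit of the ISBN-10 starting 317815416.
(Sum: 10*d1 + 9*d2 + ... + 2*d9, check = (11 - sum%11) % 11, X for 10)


Weighted sum: 213
213 mod 11 = 4

Check digit: 7


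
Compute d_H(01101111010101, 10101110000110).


XOR: 11000001010011
Count of 1s: 6

6


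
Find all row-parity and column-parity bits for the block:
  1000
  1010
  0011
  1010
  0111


Row parities: 10001
Column parities: 1100

Row P: 10001, Col P: 1100, Corner: 0


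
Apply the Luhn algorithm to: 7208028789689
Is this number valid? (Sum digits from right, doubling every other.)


Luhn sum = 74
74 mod 10 = 4

Invalid (Luhn sum mod 10 = 4)


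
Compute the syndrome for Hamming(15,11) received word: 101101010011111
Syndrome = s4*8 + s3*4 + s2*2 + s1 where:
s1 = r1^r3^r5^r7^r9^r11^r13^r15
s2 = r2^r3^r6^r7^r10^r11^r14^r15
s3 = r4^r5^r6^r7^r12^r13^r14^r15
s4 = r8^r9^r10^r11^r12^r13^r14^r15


s1=1, s2=1, s3=0, s4=0

Syndrome = 3 (error at position 3)


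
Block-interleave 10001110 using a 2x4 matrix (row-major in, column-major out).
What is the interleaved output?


Matrix:
  1000
  1110
Read columns: 11010100

11010100


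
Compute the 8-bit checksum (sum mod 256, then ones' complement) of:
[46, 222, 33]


Sum = 301 mod 256 = 45
Complement = 210

210


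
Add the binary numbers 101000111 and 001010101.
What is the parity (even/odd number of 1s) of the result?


101000111 = 327
001010101 = 85
Sum = 412 = 110011100
1s count = 5

odd parity (5 ones in 110011100)


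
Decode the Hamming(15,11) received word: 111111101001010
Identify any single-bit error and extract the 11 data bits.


Syndrome = 11: error at position 11

Data: 11111011010 (corrected bit 11)


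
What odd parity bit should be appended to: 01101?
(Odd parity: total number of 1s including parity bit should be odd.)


Number of 1s in data: 3
Parity bit: 0

0


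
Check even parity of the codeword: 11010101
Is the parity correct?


Number of 1s: 5

No, parity error (5 ones)


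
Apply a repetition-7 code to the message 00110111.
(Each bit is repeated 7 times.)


Each bit -> 7 copies

00000000000000111111111111110000000111111111111111111111


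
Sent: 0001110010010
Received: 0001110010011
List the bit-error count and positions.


XOR: 0000000000001

1 error(s) at position(s): 12


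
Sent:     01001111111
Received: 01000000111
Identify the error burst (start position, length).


XOR: 00001111000

Burst at position 4, length 4


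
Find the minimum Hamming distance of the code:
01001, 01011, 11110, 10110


Comparing all pairs, minimum distance: 1
Can detect 0 errors, correct 0 errors

1


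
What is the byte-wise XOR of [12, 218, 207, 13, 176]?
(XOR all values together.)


XOR chain: 12 ^ 218 ^ 207 ^ 13 ^ 176 = 164

164


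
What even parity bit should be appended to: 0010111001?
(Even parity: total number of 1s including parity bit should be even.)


Number of 1s in data: 5
Parity bit: 1

1


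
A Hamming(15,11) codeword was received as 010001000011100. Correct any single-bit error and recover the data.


Syndrome = 14: error at position 14

Data: 00100011110 (corrected bit 14)


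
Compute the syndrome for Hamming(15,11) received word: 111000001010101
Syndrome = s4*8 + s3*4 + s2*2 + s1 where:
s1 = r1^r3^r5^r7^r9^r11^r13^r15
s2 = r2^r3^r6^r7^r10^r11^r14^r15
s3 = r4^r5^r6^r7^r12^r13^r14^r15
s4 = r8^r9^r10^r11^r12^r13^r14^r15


s1=0, s2=0, s3=0, s4=0

Syndrome = 0 (no error)


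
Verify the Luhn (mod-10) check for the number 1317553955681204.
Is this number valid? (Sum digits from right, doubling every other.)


Luhn sum = 60
60 mod 10 = 0

Valid (Luhn sum mod 10 = 0)


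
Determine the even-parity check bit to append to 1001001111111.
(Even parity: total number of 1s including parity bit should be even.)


Number of 1s in data: 9
Parity bit: 1

1


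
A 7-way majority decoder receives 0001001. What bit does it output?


Ones: 2 out of 7
Threshold: 4

0 (2/7 voted 1)


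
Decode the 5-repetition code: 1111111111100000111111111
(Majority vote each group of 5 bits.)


Groups: 11111, 11111, 10000, 01111, 11111
Majority votes: 11011

11011


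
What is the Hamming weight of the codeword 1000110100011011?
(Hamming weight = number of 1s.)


Counting 1s in 1000110100011011

8


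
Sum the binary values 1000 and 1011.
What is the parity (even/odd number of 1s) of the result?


1000 = 8
1011 = 11
Sum = 19 = 10011
1s count = 3

odd parity (3 ones in 10011)


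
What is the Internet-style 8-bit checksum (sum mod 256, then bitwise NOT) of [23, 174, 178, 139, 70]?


Sum = 584 mod 256 = 72
Complement = 183

183


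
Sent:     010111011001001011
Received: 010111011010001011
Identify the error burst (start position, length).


XOR: 000000000011000000

Burst at position 10, length 2


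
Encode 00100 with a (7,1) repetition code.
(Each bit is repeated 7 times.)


Each bit -> 7 copies

00000000000000111111100000000000000


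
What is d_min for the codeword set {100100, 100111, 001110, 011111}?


Comparing all pairs, minimum distance: 2
Can detect 1 errors, correct 0 errors

2


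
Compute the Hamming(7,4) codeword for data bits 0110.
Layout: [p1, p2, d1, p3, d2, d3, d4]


Parity bits: p1=1, p2=1, p3=0

1100110


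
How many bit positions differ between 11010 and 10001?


XOR: 01011
Count of 1s: 3

3


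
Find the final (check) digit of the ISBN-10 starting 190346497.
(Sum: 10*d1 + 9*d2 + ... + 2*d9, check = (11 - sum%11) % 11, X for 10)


Weighted sum: 223
223 mod 11 = 3

Check digit: 8


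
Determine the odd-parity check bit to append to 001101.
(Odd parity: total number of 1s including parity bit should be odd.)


Number of 1s in data: 3
Parity bit: 0

0


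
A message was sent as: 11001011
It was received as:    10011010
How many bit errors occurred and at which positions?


XOR: 01010001

3 error(s) at position(s): 1, 3, 7


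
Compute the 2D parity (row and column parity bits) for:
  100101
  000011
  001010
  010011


Row parities: 1001
Column parities: 111111

Row P: 1001, Col P: 111111, Corner: 0


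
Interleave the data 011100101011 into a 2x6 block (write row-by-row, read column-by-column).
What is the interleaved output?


Matrix:
  011100
  101011
Read columns: 011011100101

011011100101


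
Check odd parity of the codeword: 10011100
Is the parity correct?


Number of 1s: 4

No, parity error (4 ones)


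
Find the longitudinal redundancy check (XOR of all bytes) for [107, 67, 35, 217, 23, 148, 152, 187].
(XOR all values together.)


XOR chain: 107 ^ 67 ^ 35 ^ 217 ^ 23 ^ 148 ^ 152 ^ 187 = 114

114


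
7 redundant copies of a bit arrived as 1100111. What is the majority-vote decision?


Ones: 5 out of 7
Threshold: 4

1 (5/7 voted 1)


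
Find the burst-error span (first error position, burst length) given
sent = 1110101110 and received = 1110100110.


XOR: 0000001000

Burst at position 6, length 1


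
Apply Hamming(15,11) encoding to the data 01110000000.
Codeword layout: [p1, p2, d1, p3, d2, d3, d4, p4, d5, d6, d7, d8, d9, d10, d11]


Parity bits: p1=0, p2=0, p3=1, p4=0

000111100000000


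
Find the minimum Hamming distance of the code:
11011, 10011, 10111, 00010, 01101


Comparing all pairs, minimum distance: 1
Can detect 0 errors, correct 0 errors

1


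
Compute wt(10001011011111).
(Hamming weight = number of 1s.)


Counting 1s in 10001011011111

9


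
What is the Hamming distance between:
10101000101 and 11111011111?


XOR: 01010011010
Count of 1s: 5

5


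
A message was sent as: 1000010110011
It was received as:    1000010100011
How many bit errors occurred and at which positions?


XOR: 0000000010000

1 error(s) at position(s): 8


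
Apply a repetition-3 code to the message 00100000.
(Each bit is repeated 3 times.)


Each bit -> 3 copies

000000111000000000000000


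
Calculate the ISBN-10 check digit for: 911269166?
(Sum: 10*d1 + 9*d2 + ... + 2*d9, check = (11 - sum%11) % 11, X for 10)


Weighted sum: 236
236 mod 11 = 5

Check digit: 6


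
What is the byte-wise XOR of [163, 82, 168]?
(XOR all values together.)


XOR chain: 163 ^ 82 ^ 168 = 89

89


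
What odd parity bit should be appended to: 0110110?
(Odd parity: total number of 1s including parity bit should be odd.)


Number of 1s in data: 4
Parity bit: 1

1


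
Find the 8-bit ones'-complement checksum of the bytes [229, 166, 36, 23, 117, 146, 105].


Sum = 822 mod 256 = 54
Complement = 201

201


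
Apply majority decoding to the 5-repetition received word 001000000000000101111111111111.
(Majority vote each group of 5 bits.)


Groups: 00100, 00000, 00000, 10111, 11111, 11111
Majority votes: 000111

000111


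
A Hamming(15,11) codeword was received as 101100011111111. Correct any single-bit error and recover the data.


Syndrome = 6: error at position 6

Data: 10101111111 (corrected bit 6)


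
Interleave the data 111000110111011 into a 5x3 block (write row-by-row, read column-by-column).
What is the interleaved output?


Matrix:
  111
  000
  110
  111
  011
Read columns: 101101011110011

101101011110011


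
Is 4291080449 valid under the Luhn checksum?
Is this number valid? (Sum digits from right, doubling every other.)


Luhn sum = 49
49 mod 10 = 9

Invalid (Luhn sum mod 10 = 9)


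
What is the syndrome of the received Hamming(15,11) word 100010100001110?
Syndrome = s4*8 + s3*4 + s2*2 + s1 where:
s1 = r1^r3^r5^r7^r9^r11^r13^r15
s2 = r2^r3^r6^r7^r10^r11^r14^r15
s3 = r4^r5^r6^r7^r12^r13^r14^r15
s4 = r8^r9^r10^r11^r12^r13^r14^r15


s1=0, s2=0, s3=1, s4=1

Syndrome = 12 (error at position 12)


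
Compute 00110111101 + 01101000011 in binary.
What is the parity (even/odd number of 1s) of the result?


00110111101 = 445
01101000011 = 835
Sum = 1280 = 10100000000
1s count = 2

even parity (2 ones in 10100000000)


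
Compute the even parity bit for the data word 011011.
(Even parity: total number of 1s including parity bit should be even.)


Number of 1s in data: 4
Parity bit: 0

0


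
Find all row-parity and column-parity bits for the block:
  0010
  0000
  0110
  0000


Row parities: 1000
Column parities: 0100

Row P: 1000, Col P: 0100, Corner: 1


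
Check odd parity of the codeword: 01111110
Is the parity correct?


Number of 1s: 6

No, parity error (6 ones)


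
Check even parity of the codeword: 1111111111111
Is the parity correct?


Number of 1s: 13

No, parity error (13 ones)


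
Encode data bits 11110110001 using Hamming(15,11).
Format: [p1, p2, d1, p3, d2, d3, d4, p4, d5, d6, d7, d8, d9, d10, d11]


Parity bits: p1=1, p2=0, p3=0, p4=1

101011110110001


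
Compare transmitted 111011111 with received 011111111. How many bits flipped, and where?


XOR: 100100000

2 error(s) at position(s): 0, 3


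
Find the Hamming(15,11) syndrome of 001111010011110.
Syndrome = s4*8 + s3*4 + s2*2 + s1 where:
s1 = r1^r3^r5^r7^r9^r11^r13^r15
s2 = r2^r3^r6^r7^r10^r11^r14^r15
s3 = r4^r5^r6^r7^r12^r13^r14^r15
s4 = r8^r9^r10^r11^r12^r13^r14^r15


s1=0, s2=0, s3=0, s4=1

Syndrome = 8 (error at position 8)


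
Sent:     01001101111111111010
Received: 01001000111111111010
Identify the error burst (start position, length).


XOR: 00000101000000000000

Burst at position 5, length 3


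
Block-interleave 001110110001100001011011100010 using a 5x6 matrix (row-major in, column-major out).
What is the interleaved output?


Matrix:
  001110
  110001
  100001
  011011
  100010
Read columns: 011010101010010100001001101110

011010101010010100001001101110


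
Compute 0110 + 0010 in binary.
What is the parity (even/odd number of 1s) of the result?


0110 = 6
0010 = 2
Sum = 8 = 1000
1s count = 1

odd parity (1 ones in 1000)


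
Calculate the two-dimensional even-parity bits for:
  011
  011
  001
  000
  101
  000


Row parities: 001000
Column parities: 100

Row P: 001000, Col P: 100, Corner: 1


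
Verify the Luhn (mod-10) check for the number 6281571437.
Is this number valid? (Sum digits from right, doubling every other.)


Luhn sum = 40
40 mod 10 = 0

Valid (Luhn sum mod 10 = 0)


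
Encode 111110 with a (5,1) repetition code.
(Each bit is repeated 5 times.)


Each bit -> 5 copies

111111111111111111111111100000


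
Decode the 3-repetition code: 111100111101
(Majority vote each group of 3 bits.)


Groups: 111, 100, 111, 101
Majority votes: 1011

1011


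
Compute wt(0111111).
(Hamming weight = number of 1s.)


Counting 1s in 0111111

6


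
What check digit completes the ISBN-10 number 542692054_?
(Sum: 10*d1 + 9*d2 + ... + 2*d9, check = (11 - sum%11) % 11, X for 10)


Weighted sum: 231
231 mod 11 = 0

Check digit: 0


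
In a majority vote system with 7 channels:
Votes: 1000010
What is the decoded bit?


Ones: 2 out of 7
Threshold: 4

0 (2/7 voted 1)


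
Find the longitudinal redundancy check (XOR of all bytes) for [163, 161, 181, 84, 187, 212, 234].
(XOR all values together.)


XOR chain: 163 ^ 161 ^ 181 ^ 84 ^ 187 ^ 212 ^ 234 = 102

102


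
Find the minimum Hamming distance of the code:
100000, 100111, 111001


Comparing all pairs, minimum distance: 3
Can detect 2 errors, correct 1 errors

3


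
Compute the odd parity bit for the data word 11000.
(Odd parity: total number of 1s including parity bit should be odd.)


Number of 1s in data: 2
Parity bit: 1

1


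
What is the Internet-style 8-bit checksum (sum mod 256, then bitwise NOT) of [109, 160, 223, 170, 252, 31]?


Sum = 945 mod 256 = 177
Complement = 78

78


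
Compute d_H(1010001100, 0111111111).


XOR: 1101110011
Count of 1s: 7

7


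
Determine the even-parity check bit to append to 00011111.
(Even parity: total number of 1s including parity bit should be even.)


Number of 1s in data: 5
Parity bit: 1

1


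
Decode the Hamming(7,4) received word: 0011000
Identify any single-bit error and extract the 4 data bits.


Syndrome = 7: error at position 7

Data: 1001 (corrected bit 7)


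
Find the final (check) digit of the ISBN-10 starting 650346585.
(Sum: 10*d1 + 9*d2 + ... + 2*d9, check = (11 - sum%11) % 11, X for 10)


Weighted sum: 234
234 mod 11 = 3

Check digit: 8


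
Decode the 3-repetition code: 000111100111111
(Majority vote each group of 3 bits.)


Groups: 000, 111, 100, 111, 111
Majority votes: 01011

01011


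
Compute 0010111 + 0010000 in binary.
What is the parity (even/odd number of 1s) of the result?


0010111 = 23
0010000 = 16
Sum = 39 = 100111
1s count = 4

even parity (4 ones in 100111)


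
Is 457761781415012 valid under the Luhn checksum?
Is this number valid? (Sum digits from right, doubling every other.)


Luhn sum = 54
54 mod 10 = 4

Invalid (Luhn sum mod 10 = 4)


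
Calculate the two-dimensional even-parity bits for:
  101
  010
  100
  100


Row parities: 0111
Column parities: 111

Row P: 0111, Col P: 111, Corner: 1


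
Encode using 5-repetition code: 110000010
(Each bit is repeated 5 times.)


Each bit -> 5 copies

111111111100000000000000000000000001111100000


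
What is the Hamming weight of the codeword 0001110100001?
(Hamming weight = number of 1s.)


Counting 1s in 0001110100001

5


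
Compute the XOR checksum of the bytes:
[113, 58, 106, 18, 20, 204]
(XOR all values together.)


XOR chain: 113 ^ 58 ^ 106 ^ 18 ^ 20 ^ 204 = 235

235


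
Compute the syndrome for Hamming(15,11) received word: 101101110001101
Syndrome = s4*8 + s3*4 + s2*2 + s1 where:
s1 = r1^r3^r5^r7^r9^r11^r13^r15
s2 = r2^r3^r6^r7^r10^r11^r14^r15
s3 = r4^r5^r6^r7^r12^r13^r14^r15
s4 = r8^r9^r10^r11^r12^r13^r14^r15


s1=1, s2=0, s3=0, s4=0

Syndrome = 1 (error at position 1)


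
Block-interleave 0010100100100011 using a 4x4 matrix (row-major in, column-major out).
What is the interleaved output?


Matrix:
  0010
  1001
  0010
  0011
Read columns: 0100000010110101

0100000010110101


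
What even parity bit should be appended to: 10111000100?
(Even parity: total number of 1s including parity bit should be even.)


Number of 1s in data: 5
Parity bit: 1

1


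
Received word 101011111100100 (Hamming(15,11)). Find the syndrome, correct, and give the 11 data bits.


Syndrome = 0: no error detected

Data: 11111100100 (no errors)


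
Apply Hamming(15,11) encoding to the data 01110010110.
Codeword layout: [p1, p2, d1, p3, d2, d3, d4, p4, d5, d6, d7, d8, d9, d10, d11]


Parity bits: p1=0, p2=0, p3=1, p4=1

000111110010110


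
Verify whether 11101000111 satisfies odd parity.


Number of 1s: 7

Yes, parity is correct (7 ones)


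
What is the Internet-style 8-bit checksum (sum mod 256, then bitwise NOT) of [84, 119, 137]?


Sum = 340 mod 256 = 84
Complement = 171

171


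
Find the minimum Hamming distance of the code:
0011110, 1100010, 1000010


Comparing all pairs, minimum distance: 1
Can detect 0 errors, correct 0 errors

1


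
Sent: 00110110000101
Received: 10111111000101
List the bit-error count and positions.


XOR: 10001001000000

3 error(s) at position(s): 0, 4, 7


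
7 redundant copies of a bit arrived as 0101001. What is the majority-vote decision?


Ones: 3 out of 7
Threshold: 4

0 (3/7 voted 1)


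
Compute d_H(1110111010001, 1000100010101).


XOR: 0110011000100
Count of 1s: 5

5


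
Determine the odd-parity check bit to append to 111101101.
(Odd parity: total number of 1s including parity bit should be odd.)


Number of 1s in data: 7
Parity bit: 0

0


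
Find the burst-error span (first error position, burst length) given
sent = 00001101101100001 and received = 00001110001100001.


XOR: 00000011100000000

Burst at position 6, length 3


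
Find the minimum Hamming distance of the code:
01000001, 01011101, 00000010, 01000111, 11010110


Comparing all pairs, minimum distance: 2
Can detect 1 errors, correct 0 errors

2


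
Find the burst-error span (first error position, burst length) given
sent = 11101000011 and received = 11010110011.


XOR: 00111110000

Burst at position 2, length 5


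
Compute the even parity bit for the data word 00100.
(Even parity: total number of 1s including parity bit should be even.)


Number of 1s in data: 1
Parity bit: 1

1


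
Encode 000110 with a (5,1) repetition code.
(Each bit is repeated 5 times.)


Each bit -> 5 copies

000000000000000111111111100000


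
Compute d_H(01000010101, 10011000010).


XOR: 11011010111
Count of 1s: 8

8


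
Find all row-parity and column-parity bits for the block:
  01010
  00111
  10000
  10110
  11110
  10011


Row parities: 011101
Column parities: 00110

Row P: 011101, Col P: 00110, Corner: 0


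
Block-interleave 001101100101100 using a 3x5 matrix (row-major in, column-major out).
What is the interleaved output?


Matrix:
  00110
  11001
  01100
Read columns: 010011101100010

010011101100010


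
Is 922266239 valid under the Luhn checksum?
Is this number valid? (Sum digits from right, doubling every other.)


Luhn sum = 45
45 mod 10 = 5

Invalid (Luhn sum mod 10 = 5)


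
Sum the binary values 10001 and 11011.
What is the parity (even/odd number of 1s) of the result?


10001 = 17
11011 = 27
Sum = 44 = 101100
1s count = 3

odd parity (3 ones in 101100)


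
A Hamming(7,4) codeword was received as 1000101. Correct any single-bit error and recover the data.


Syndrome = 3: error at position 3

Data: 1101 (corrected bit 3)


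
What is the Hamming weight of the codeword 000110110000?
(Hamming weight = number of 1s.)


Counting 1s in 000110110000

4


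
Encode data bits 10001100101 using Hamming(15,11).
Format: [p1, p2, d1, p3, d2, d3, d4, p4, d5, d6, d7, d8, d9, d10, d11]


Parity bits: p1=0, p2=1, p3=0, p4=0

011000001100101


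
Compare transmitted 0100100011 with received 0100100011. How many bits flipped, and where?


XOR: 0000000000

0 errors (received matches sent)


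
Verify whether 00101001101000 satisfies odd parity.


Number of 1s: 5

Yes, parity is correct (5 ones)


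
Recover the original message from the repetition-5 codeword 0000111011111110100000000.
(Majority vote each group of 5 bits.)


Groups: 00001, 11011, 11111, 01000, 00000
Majority votes: 01100

01100


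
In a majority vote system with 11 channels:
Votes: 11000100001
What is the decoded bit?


Ones: 4 out of 11
Threshold: 6

0 (4/11 voted 1)


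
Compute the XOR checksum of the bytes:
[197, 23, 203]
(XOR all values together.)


XOR chain: 197 ^ 23 ^ 203 = 25

25


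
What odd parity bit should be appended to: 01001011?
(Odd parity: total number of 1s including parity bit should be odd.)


Number of 1s in data: 4
Parity bit: 1

1


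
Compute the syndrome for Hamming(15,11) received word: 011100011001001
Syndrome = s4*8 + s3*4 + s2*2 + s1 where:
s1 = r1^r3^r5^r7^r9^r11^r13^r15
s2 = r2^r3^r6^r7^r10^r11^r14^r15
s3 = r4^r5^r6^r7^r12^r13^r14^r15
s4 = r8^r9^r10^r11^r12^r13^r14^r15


s1=1, s2=1, s3=1, s4=0

Syndrome = 7 (error at position 7)


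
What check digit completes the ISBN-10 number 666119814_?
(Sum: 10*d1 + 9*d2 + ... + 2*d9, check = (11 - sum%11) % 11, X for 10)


Weighted sum: 263
263 mod 11 = 10

Check digit: 1


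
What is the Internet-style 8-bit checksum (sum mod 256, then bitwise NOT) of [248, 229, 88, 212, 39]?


Sum = 816 mod 256 = 48
Complement = 207

207


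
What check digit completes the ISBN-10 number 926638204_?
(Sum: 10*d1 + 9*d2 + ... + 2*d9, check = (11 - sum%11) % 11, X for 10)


Weighted sum: 272
272 mod 11 = 8

Check digit: 3


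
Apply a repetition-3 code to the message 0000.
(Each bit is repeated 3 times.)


Each bit -> 3 copies

000000000000


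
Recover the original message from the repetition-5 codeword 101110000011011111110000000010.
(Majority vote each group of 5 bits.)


Groups: 10111, 00000, 11011, 11111, 00000, 00010
Majority votes: 101100

101100


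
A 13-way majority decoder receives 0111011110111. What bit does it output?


Ones: 10 out of 13
Threshold: 7

1 (10/13 voted 1)


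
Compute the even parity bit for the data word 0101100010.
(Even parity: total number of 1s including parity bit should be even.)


Number of 1s in data: 4
Parity bit: 0

0


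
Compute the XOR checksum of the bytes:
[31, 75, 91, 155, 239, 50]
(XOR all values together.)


XOR chain: 31 ^ 75 ^ 91 ^ 155 ^ 239 ^ 50 = 73

73


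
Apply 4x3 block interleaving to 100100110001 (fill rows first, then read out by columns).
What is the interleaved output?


Matrix:
  100
  100
  110
  001
Read columns: 111000100001

111000100001


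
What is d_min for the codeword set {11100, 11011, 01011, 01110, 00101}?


Comparing all pairs, minimum distance: 1
Can detect 0 errors, correct 0 errors

1


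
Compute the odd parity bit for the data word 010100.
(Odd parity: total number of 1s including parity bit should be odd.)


Number of 1s in data: 2
Parity bit: 1

1


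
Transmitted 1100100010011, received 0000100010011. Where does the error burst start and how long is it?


XOR: 1100000000000

Burst at position 0, length 2


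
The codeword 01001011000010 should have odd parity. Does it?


Number of 1s: 5

Yes, parity is correct (5 ones)


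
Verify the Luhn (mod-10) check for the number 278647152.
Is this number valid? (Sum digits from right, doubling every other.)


Luhn sum = 31
31 mod 10 = 1

Invalid (Luhn sum mod 10 = 1)


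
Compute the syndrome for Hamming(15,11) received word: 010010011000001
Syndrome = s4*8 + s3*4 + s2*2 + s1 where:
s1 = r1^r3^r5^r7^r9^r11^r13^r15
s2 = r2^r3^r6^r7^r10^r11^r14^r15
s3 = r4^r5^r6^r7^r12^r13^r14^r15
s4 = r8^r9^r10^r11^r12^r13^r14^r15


s1=1, s2=0, s3=0, s4=1

Syndrome = 9 (error at position 9)


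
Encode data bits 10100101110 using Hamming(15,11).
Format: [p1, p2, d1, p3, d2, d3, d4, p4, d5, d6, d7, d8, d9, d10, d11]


Parity bits: p1=0, p2=0, p3=0, p4=0

001001000101110


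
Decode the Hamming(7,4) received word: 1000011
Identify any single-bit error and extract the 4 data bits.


Syndrome = 0: no error detected

Data: 0011 (no errors)


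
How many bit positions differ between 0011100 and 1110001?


XOR: 1101101
Count of 1s: 5

5


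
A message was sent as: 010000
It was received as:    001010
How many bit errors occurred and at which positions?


XOR: 011010

3 error(s) at position(s): 1, 2, 4


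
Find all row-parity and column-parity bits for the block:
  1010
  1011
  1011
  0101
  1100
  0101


Row parities: 011000
Column parities: 0110

Row P: 011000, Col P: 0110, Corner: 0


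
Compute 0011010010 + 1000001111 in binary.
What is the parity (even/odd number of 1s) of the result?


0011010010 = 210
1000001111 = 527
Sum = 737 = 1011100001
1s count = 5

odd parity (5 ones in 1011100001)


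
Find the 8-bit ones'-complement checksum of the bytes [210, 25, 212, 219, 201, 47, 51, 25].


Sum = 990 mod 256 = 222
Complement = 33

33


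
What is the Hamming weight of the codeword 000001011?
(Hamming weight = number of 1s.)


Counting 1s in 000001011

3


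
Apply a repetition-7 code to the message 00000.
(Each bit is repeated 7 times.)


Each bit -> 7 copies

00000000000000000000000000000000000


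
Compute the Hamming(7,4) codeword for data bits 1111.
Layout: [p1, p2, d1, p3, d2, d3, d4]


Parity bits: p1=1, p2=1, p3=1

1111111


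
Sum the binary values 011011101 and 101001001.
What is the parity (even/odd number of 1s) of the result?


011011101 = 221
101001001 = 329
Sum = 550 = 1000100110
1s count = 4

even parity (4 ones in 1000100110)


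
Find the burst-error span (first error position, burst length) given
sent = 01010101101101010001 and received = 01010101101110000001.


XOR: 00000000000011010000

Burst at position 12, length 4


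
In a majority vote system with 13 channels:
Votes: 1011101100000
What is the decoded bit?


Ones: 6 out of 13
Threshold: 7

0 (6/13 voted 1)


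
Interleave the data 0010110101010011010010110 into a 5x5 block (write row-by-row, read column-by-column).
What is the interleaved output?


Matrix:
  00101
  10101
  01001
  10100
  10110
Read columns: 0101100100110110000111100

0101100100110110000111100


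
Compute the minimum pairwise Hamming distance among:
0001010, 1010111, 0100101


Comparing all pairs, minimum distance: 4
Can detect 3 errors, correct 1 errors

4


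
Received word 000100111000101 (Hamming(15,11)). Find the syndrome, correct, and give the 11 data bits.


Syndrome = 0: no error detected

Data: 00011000101 (no errors)


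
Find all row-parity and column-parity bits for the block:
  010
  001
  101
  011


Row parities: 1100
Column parities: 101

Row P: 1100, Col P: 101, Corner: 0


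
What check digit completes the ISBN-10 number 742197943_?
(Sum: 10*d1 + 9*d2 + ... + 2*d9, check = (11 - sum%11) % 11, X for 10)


Weighted sum: 272
272 mod 11 = 8

Check digit: 3


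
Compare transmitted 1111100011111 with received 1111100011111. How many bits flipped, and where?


XOR: 0000000000000

0 errors (received matches sent)


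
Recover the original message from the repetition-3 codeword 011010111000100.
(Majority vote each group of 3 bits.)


Groups: 011, 010, 111, 000, 100
Majority votes: 10100

10100


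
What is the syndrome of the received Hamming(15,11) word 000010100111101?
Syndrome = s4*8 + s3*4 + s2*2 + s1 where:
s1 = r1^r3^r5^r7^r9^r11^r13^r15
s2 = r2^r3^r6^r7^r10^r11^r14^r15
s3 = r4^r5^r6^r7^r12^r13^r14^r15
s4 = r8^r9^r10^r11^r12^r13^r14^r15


s1=1, s2=0, s3=1, s4=1

Syndrome = 13 (error at position 13)


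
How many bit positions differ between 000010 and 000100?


XOR: 000110
Count of 1s: 2

2


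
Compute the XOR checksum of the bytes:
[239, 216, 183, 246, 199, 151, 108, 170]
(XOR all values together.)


XOR chain: 239 ^ 216 ^ 183 ^ 246 ^ 199 ^ 151 ^ 108 ^ 170 = 224

224


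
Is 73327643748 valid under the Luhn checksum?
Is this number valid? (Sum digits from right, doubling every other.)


Luhn sum = 63
63 mod 10 = 3

Invalid (Luhn sum mod 10 = 3)


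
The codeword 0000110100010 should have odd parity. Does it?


Number of 1s: 4

No, parity error (4 ones)


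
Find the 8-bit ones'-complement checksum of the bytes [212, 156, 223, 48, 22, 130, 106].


Sum = 897 mod 256 = 129
Complement = 126

126


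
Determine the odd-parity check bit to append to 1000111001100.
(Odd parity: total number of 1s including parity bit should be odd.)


Number of 1s in data: 6
Parity bit: 1

1


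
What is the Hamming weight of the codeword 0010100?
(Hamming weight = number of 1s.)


Counting 1s in 0010100

2


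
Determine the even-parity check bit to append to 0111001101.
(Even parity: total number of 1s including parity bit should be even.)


Number of 1s in data: 6
Parity bit: 0

0


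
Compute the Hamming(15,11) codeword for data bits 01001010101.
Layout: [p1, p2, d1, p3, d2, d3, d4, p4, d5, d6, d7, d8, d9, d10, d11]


Parity bits: p1=1, p2=0, p3=1, p4=0

100110001010101


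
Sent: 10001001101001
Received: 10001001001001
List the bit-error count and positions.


XOR: 00000000100000

1 error(s) at position(s): 8


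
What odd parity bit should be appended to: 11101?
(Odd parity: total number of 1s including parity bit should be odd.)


Number of 1s in data: 4
Parity bit: 1

1


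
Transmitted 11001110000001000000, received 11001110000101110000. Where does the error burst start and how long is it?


XOR: 00000000000100110000

Burst at position 11, length 5


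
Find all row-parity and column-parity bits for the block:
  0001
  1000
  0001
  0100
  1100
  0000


Row parities: 111100
Column parities: 0000

Row P: 111100, Col P: 0000, Corner: 0


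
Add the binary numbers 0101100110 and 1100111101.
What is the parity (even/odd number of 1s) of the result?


0101100110 = 358
1100111101 = 829
Sum = 1187 = 10010100011
1s count = 5

odd parity (5 ones in 10010100011)


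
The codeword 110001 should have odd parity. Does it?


Number of 1s: 3

Yes, parity is correct (3 ones)


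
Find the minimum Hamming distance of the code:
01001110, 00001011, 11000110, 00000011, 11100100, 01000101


Comparing all pairs, minimum distance: 1
Can detect 0 errors, correct 0 errors

1


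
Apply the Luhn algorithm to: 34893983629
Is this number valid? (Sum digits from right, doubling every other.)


Luhn sum = 73
73 mod 10 = 3

Invalid (Luhn sum mod 10 = 3)


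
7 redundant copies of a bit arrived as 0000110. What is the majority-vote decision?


Ones: 2 out of 7
Threshold: 4

0 (2/7 voted 1)


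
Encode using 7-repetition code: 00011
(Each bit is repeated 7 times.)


Each bit -> 7 copies

00000000000000000000011111111111111


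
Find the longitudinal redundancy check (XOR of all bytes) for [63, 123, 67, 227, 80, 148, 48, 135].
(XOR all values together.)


XOR chain: 63 ^ 123 ^ 67 ^ 227 ^ 80 ^ 148 ^ 48 ^ 135 = 151

151


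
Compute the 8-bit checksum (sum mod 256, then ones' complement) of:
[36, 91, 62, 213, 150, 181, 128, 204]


Sum = 1065 mod 256 = 41
Complement = 214

214


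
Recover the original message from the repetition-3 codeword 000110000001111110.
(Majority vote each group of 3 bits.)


Groups: 000, 110, 000, 001, 111, 110
Majority votes: 010011

010011


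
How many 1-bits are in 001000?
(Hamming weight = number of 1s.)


Counting 1s in 001000

1


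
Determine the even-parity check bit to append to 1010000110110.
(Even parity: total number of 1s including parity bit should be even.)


Number of 1s in data: 6
Parity bit: 0

0


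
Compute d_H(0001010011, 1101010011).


XOR: 1100000000
Count of 1s: 2

2


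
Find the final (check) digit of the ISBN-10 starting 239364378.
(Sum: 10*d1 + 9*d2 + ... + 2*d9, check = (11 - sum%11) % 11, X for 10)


Weighted sum: 245
245 mod 11 = 3

Check digit: 8


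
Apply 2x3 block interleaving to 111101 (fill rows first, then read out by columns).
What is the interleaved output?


Matrix:
  111
  101
Read columns: 111011

111011


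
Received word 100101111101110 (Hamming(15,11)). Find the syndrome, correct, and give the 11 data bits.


Syndrome = 0: no error detected

Data: 00111101110 (no errors)


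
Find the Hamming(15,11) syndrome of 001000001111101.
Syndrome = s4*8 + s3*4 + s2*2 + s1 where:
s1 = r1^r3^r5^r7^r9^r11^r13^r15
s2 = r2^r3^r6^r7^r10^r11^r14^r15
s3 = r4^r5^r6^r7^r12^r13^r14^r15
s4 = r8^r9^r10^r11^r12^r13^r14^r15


s1=1, s2=0, s3=1, s4=0

Syndrome = 5 (error at position 5)


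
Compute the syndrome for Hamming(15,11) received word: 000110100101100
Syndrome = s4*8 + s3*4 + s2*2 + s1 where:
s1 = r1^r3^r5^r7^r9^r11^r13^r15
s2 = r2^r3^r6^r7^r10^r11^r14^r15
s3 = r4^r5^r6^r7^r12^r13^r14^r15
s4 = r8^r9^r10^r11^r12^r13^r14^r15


s1=1, s2=0, s3=1, s4=1

Syndrome = 13 (error at position 13)
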